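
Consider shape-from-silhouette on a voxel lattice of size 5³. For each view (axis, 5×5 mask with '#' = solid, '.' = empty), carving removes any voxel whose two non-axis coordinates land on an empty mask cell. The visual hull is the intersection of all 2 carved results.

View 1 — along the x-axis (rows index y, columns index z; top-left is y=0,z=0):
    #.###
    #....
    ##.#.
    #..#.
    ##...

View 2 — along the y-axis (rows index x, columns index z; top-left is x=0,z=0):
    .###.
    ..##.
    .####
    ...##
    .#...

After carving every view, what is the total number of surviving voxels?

voxel count = 23

full grid |V| = 125
  1. axis=0 (YZ plane), |mask|=12  ⇒  voxels=60
  2. axis=1 (XZ plane), |mask|=12  ⇒  voxels=23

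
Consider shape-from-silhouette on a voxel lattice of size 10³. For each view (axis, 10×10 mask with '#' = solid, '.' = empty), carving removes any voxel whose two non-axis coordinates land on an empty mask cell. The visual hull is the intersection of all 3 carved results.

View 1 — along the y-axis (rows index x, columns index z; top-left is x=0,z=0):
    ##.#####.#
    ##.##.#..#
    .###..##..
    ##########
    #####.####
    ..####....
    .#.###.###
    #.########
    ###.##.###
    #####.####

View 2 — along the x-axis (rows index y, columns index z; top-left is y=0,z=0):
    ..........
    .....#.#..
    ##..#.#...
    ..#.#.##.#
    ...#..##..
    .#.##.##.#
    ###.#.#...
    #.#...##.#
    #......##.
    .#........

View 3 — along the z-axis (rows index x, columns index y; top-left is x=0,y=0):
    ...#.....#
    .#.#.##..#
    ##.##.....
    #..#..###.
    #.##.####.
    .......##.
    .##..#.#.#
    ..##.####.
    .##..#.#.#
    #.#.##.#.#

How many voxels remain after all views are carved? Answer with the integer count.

remaining voxels: 142

start: 10×10×10 = 1000 voxels
step 1: project along y, AND mask (75/100) → |grid| = 750
step 2: project along x, AND mask (34/100) → |grid| = 261
step 3: project along z, AND mask (47/100) → |grid| = 142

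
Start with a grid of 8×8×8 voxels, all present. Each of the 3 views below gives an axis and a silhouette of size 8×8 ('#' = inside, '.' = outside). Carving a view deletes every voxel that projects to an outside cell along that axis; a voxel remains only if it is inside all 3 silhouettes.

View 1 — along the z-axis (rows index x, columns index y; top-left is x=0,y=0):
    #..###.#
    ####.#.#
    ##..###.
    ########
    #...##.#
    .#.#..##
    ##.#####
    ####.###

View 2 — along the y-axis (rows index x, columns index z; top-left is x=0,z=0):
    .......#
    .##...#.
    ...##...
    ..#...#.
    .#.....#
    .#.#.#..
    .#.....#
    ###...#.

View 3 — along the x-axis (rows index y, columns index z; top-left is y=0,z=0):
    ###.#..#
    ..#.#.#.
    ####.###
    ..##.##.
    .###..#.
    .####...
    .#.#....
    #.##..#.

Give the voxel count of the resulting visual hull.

before carving: 512 voxels (8×8×8)
  1. axis=2 (XY plane), |mask|=46  ⇒  voxels=368
  2. axis=1 (XZ plane), |mask|=19  ⇒  voxels=111
  3. axis=0 (YZ plane), |mask|=33  ⇒  voxels=63

63 voxels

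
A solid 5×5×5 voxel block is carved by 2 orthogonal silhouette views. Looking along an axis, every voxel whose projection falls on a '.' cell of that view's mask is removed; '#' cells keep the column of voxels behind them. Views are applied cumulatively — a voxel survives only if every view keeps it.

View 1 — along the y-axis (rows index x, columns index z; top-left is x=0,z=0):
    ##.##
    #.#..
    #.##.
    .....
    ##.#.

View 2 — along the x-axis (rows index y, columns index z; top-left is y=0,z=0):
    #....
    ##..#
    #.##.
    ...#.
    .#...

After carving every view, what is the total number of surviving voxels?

remaining voxels: 25

initial block: 5^3 = 125
carve view 1 (along y, XZ-mask fill 12/25): 60 voxels remain
carve view 2 (along x, YZ-mask fill 9/25): 25 voxels remain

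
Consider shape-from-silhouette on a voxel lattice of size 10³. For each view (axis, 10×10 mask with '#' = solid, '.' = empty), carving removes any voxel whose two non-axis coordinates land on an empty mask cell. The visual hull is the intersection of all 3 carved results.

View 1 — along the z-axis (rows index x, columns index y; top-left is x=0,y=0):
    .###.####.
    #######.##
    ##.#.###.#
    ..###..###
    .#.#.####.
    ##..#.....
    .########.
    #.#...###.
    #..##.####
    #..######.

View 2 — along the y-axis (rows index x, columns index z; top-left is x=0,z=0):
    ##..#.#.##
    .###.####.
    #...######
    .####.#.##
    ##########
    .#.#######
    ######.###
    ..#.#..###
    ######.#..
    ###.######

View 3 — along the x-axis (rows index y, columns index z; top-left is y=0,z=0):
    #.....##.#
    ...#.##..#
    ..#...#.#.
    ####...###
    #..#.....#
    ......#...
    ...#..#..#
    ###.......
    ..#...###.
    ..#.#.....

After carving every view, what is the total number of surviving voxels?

start: 10×10×10 = 1000 voxels
step 1: project along z, AND mask (65/100) → |grid| = 650
step 2: project along y, AND mask (75/100) → |grid| = 489
step 3: project along x, AND mask (34/100) → |grid| = 172

voxel count = 172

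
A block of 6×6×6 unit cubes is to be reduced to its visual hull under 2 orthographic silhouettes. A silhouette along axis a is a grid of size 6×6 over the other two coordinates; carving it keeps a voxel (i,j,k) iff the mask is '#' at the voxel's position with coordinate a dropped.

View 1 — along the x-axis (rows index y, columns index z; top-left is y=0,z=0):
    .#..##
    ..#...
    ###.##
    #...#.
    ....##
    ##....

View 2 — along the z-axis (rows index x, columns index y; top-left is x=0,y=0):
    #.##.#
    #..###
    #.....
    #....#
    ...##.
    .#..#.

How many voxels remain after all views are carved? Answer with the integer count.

initial block: 6^3 = 216
carve view 1 (along x, YZ-mask fill 15/36): 90 voxels remain
carve view 2 (along z, XY-mask fill 15/36): 36 voxels remain

36 voxels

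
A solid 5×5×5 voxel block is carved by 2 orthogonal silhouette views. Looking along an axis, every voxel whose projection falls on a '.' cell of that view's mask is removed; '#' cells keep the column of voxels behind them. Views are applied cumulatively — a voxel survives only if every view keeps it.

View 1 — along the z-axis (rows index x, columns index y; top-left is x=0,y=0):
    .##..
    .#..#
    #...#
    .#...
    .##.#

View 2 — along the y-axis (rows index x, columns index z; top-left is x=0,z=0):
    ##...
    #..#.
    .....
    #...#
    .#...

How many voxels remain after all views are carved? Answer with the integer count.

start: 5×5×5 = 125 voxels
V1 z: intersect with XY mask (10 set) -- 50 left
V2 y: intersect with XZ mask (7 set) -- 13 left

|visual hull| = 13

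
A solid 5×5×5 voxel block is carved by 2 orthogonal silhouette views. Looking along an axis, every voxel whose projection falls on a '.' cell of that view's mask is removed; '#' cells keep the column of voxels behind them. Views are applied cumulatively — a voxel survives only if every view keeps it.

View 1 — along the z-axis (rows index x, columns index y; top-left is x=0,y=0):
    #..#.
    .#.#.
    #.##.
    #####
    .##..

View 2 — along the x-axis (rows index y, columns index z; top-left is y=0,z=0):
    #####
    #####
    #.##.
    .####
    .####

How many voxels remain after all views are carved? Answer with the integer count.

start: 5×5×5 = 125 voxels
step 1: project along z, AND mask (14/25) → |grid| = 70
step 2: project along x, AND mask (21/25) → |grid| = 59

59 voxels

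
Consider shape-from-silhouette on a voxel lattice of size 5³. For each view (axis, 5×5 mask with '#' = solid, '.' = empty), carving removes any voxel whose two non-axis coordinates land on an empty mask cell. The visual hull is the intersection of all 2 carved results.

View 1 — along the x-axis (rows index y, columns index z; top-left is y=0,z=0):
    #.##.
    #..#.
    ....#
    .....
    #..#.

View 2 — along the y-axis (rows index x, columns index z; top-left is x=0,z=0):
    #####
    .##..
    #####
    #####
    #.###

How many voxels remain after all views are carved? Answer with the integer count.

33 voxels

full grid |V| = 125
V1 x: intersect with YZ mask (8 set) -- 40 left
V2 y: intersect with XZ mask (21 set) -- 33 left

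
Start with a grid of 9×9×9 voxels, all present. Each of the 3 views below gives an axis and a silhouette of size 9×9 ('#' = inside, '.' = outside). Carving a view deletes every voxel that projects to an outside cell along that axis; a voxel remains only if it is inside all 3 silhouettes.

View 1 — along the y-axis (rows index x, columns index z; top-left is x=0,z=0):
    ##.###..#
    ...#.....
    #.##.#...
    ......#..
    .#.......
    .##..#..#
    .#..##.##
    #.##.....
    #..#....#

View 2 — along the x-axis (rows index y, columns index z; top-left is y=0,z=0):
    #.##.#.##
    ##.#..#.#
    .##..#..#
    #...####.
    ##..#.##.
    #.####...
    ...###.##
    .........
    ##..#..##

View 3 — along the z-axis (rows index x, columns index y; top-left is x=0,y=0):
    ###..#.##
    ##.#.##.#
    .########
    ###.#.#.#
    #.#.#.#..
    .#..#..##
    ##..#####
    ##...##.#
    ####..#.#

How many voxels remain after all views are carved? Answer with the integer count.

86 voxels

full grid |V| = 729
V1 y: intersect with XZ mask (28 set) -- 252 left
V2 x: intersect with YZ mask (40 set) -- 127 left
V3 z: intersect with XY mask (52 set) -- 86 left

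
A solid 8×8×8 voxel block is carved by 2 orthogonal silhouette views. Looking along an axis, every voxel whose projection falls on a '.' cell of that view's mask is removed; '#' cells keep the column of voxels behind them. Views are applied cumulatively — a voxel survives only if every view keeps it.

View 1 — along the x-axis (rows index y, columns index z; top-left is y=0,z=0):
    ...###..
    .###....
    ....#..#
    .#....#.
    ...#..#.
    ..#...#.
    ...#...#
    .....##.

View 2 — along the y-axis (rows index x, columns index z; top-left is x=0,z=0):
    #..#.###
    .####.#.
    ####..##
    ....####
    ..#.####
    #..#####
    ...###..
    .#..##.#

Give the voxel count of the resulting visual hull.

start: 8×8×8 = 512 voxels
after view 1 [x-axis, 18 of 64 cells solid] → remaining = 144
after view 2 [y-axis, 38 of 64 cells solid] → remaining = 92

remaining voxels: 92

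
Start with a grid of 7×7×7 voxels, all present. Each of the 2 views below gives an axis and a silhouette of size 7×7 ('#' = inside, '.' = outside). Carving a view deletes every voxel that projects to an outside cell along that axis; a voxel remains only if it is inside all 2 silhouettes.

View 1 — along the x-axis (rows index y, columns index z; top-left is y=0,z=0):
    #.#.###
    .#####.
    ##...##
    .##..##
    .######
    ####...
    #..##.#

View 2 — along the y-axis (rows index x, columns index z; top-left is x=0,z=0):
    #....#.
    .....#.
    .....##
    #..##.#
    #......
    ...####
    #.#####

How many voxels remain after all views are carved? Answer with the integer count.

before carving: 343 voxels (7×7×7)
carve view 1 (along x, YZ-mask fill 32/49): 224 voxels remain
carve view 2 (along y, XZ-mask fill 20/49): 90 voxels remain

voxel count = 90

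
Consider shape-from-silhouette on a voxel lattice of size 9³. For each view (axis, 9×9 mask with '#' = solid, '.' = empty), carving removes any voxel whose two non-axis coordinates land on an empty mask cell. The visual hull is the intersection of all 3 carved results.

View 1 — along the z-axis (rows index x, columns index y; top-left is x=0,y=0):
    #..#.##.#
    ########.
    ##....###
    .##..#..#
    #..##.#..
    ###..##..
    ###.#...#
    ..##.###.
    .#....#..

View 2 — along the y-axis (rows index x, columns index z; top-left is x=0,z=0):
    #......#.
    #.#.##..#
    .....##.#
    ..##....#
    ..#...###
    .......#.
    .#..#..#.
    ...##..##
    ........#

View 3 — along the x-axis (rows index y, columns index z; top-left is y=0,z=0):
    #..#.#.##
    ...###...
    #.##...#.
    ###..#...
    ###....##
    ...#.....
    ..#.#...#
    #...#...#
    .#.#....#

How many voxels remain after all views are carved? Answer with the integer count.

voxel count = 58

initial block: 9^3 = 729
V1 z: intersect with XY mask (43 set) -- 387 left
V2 y: intersect with XZ mask (26 set) -- 135 left
V3 x: intersect with YZ mask (31 set) -- 58 left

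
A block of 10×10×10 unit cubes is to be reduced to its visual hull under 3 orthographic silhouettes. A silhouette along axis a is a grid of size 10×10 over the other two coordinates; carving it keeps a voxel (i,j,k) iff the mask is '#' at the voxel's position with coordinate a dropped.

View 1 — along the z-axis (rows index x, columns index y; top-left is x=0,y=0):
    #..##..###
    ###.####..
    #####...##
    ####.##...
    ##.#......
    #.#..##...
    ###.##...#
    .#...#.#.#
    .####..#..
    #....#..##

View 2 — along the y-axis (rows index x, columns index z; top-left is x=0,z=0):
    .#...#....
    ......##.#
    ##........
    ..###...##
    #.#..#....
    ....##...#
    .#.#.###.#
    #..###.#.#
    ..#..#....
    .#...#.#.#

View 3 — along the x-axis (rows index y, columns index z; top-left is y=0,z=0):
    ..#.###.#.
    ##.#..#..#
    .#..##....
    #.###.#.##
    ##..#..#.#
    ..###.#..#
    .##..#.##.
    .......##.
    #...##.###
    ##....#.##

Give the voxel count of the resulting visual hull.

|visual hull| = 86

start: 10×10×10 = 1000 voxels
after view 1 [z-axis, 52 of 100 cells solid] → remaining = 520
after view 2 [y-axis, 36 of 100 cells solid] → remaining = 184
after view 3 [x-axis, 48 of 100 cells solid] → remaining = 86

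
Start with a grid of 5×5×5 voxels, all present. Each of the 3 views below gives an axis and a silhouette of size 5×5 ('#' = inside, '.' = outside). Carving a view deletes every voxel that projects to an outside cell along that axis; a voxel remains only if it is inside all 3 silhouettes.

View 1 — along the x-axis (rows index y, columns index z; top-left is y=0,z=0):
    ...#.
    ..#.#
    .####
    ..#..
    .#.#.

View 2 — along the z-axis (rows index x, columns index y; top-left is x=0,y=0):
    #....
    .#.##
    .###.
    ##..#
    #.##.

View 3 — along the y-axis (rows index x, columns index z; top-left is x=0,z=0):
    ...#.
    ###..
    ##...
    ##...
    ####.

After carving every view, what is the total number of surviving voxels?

initial block: 5^3 = 125
carve view 1 (along x, YZ-mask fill 10/25): 50 voxels remain
carve view 2 (along z, XY-mask fill 13/25): 24 voxels remain
carve view 3 (along y, XZ-mask fill 12/25): 11 voxels remain

voxel count = 11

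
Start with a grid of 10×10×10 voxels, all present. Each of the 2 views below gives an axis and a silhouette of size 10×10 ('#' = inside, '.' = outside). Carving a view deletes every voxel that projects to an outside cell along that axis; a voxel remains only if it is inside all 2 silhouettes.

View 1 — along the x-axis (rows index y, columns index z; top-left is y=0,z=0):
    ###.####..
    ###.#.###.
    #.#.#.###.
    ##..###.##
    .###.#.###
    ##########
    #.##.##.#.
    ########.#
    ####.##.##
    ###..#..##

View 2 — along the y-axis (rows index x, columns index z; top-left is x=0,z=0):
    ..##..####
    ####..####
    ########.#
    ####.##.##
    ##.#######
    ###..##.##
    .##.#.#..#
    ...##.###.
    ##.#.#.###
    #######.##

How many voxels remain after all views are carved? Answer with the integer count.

before carving: 1000 voxels (10×10×10)
V1 x: intersect with YZ mask (73 set) -- 730 left
V2 y: intersect with XZ mask (73 set) -- 534 left

voxel count = 534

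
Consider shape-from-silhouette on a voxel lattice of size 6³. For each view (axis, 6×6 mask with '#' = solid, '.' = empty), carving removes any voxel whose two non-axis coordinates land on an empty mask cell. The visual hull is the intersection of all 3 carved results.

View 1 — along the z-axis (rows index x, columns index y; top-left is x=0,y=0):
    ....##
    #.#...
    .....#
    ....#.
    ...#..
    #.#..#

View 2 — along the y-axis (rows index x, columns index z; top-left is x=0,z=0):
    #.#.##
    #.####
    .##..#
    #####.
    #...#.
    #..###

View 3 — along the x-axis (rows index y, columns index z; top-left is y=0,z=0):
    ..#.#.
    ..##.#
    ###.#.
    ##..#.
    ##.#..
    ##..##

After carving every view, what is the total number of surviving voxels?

initial block: 6^3 = 216
carve view 1 (along z, XY-mask fill 10/36): 60 voxels remain
carve view 2 (along y, XZ-mask fill 23/36): 40 voxels remain
carve view 3 (along x, YZ-mask fill 19/36): 22 voxels remain

remaining voxels: 22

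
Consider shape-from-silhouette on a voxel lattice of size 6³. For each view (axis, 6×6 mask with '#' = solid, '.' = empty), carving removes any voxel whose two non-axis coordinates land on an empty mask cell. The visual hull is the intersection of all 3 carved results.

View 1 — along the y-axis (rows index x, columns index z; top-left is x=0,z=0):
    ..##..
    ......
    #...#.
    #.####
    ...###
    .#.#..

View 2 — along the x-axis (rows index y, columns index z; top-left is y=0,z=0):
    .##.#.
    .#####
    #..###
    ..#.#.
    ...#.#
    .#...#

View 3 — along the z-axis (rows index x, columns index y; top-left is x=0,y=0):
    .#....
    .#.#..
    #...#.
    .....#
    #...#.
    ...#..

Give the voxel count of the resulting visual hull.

voxel count = 7

before carving: 216 voxels (6×6×6)
after view 1 [y-axis, 14 of 36 cells solid] → remaining = 84
after view 2 [x-axis, 18 of 36 cells solid] → remaining = 43
after view 3 [z-axis, 9 of 36 cells solid] → remaining = 7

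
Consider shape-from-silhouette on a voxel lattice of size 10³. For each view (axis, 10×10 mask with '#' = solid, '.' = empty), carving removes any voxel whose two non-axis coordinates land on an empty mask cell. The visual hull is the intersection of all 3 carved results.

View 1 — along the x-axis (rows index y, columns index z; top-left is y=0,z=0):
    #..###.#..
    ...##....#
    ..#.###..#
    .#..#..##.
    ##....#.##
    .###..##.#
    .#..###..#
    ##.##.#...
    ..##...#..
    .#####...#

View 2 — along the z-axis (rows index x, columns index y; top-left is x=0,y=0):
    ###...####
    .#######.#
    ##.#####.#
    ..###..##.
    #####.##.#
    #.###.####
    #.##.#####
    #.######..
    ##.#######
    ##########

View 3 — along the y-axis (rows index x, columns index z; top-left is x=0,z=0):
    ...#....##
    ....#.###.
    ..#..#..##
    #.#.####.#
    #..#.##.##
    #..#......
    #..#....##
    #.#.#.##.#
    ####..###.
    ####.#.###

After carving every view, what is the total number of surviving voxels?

full grid |V| = 1000
V1 x: intersect with YZ mask (47 set) -- 470 left
V2 z: intersect with XY mask (78 set) -- 371 left
V3 y: intersect with XZ mask (51 set) -- 177 left

|visual hull| = 177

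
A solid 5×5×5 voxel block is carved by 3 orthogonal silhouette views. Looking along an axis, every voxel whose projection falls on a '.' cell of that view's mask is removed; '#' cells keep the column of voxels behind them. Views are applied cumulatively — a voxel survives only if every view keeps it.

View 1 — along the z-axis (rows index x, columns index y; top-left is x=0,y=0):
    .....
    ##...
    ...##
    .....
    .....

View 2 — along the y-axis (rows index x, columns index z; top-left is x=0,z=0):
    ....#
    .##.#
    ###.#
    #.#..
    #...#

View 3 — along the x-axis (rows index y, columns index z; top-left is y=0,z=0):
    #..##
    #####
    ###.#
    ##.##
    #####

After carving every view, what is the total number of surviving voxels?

|visual hull| = 11

before carving: 125 voxels (5×5×5)
carve view 1 (along z, XY-mask fill 4/25): 20 voxels remain
carve view 2 (along y, XZ-mask fill 12/25): 14 voxels remain
carve view 3 (along x, YZ-mask fill 21/25): 11 voxels remain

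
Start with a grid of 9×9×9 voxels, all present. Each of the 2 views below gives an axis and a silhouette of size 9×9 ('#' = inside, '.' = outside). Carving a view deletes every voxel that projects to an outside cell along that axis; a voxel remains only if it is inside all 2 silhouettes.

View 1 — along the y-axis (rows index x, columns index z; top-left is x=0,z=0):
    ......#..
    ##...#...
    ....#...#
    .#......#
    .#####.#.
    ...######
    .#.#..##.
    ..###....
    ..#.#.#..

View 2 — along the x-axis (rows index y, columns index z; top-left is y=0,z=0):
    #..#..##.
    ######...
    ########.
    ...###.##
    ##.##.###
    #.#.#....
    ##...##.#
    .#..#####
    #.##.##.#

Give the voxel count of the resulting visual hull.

165 voxels

before carving: 729 voxels (9×9×9)
[1] y-view keeps 30 columns → grid now 270
[2] x-view keeps 50 columns → grid now 165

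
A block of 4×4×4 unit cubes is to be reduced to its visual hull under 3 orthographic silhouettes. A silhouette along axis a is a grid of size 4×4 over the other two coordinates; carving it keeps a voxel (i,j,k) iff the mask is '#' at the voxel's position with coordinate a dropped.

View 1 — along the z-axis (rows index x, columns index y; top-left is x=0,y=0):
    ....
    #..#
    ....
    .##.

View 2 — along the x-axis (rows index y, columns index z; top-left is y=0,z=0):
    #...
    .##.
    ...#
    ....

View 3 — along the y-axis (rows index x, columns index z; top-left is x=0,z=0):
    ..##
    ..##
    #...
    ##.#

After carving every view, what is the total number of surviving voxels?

remaining voxels: 2

before carving: 64 voxels (4×4×4)
step 1: project along z, AND mask (4/16) → |grid| = 16
step 2: project along x, AND mask (4/16) → |grid| = 4
step 3: project along y, AND mask (8/16) → |grid| = 2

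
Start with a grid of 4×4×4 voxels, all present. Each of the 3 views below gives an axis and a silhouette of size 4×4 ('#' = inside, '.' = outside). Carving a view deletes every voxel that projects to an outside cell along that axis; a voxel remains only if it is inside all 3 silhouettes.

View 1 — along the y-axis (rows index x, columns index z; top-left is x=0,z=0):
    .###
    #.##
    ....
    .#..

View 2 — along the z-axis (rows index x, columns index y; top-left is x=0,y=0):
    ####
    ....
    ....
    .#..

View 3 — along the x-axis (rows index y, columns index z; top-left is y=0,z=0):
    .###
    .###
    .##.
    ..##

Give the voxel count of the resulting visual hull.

start: 4×4×4 = 64 voxels
carve view 1 (along y, XZ-mask fill 7/16): 28 voxels remain
carve view 2 (along z, XY-mask fill 5/16): 13 voxels remain
carve view 3 (along x, YZ-mask fill 10/16): 11 voxels remain

voxel count = 11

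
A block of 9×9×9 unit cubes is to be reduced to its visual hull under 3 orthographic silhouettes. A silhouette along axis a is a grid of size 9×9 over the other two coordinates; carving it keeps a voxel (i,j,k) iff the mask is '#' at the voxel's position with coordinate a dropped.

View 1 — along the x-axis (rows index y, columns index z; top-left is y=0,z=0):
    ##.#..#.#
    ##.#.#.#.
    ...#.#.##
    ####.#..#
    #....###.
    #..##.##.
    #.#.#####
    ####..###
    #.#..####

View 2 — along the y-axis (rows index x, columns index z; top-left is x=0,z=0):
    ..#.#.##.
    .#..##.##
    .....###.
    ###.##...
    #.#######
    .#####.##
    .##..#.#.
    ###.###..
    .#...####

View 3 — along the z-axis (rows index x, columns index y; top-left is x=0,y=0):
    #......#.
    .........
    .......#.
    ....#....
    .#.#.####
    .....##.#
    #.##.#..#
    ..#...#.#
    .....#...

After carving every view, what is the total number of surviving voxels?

before carving: 729 voxels (9×9×9)
after view 1 [x-axis, 49 of 81 cells solid] → remaining = 441
after view 2 [y-axis, 47 of 81 cells solid] → remaining = 247
after view 3 [z-axis, 22 of 81 cells solid] → remaining = 75

remaining voxels: 75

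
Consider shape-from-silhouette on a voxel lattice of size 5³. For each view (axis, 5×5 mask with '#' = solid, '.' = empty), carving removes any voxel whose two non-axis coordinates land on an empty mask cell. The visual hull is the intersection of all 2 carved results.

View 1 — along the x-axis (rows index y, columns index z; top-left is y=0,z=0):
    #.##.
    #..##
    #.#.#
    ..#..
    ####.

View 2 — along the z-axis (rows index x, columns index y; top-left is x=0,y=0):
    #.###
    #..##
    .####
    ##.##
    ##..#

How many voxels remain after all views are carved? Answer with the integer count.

initial block: 5^3 = 125
V1 x: intersect with YZ mask (14 set) -- 70 left
V2 z: intersect with XY mask (18 set) -- 51 left

51 voxels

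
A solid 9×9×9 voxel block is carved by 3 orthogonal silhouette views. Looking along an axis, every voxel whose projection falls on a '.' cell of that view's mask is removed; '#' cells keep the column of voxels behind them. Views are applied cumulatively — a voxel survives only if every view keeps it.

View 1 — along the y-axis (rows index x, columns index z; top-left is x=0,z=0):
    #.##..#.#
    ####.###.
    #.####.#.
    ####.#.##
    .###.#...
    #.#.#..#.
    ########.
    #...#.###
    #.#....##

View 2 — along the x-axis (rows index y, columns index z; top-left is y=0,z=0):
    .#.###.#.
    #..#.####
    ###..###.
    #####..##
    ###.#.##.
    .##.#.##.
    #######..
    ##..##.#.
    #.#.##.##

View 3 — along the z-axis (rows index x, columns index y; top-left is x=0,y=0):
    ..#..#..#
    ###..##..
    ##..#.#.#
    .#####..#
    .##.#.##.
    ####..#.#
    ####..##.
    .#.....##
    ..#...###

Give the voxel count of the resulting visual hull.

start: 9×9×9 = 729 voxels
carve view 1 (along y, XZ-mask fill 50/81): 450 voxels remain
carve view 2 (along x, YZ-mask fill 53/81): 302 voxels remain
carve view 3 (along z, XY-mask fill 43/81): 170 voxels remain

|visual hull| = 170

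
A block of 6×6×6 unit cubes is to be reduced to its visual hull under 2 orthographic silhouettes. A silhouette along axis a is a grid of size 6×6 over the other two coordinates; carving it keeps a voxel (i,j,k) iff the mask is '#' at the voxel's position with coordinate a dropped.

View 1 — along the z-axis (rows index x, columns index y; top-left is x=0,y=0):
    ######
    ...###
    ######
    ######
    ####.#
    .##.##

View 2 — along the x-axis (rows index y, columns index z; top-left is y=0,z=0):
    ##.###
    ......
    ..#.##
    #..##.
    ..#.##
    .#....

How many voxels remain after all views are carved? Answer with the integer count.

voxel count = 71

start: 6×6×6 = 216 voxels
V1 z: intersect with XY mask (30 set) -- 180 left
V2 x: intersect with YZ mask (15 set) -- 71 left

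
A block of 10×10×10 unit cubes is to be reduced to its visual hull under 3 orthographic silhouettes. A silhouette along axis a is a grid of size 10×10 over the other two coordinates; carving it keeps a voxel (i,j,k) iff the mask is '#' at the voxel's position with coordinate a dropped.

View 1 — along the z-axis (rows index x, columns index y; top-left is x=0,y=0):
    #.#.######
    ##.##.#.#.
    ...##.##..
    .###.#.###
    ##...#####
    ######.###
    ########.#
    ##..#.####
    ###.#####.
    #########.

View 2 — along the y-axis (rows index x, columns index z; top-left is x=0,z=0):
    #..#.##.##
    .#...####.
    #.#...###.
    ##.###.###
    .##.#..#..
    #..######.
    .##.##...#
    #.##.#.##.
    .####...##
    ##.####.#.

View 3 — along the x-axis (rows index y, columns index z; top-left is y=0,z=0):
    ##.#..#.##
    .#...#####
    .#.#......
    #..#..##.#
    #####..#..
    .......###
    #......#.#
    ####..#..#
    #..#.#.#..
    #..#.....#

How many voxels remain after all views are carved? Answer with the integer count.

initial block: 10^3 = 1000
V1 z: intersect with XY mask (74 set) -- 740 left
V2 y: intersect with XZ mask (59 set) -- 443 left
V3 x: intersect with YZ mask (44 set) -- 194 left

|visual hull| = 194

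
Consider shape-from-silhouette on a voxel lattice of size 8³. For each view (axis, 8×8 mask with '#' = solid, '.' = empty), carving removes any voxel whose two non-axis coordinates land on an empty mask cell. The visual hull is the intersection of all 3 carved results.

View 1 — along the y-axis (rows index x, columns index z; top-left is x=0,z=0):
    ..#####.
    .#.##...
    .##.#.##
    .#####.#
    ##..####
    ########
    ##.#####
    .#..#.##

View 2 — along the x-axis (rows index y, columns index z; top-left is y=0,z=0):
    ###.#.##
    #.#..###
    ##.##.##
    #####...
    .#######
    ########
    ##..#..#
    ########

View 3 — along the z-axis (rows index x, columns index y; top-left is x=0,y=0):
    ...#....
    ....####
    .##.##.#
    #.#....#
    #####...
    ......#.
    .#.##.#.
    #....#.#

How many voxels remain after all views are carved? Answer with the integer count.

remaining voxels: 106

initial block: 8^3 = 512
step 1: project along y, AND mask (44/64) → |grid| = 352
step 2: project along x, AND mask (49/64) → |grid| = 273
step 3: project along z, AND mask (26/64) → |grid| = 106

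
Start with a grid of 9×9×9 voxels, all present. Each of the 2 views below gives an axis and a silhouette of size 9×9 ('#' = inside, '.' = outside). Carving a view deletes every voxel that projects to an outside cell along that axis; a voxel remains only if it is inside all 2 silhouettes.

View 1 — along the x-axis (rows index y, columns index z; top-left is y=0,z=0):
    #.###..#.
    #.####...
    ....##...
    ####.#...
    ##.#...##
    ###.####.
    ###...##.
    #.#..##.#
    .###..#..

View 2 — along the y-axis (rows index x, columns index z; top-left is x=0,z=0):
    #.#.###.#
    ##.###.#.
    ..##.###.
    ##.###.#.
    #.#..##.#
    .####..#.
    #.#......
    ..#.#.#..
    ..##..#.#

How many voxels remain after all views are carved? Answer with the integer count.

before carving: 729 voxels (9×9×9)
step 1: project along x, AND mask (43/81) → |grid| = 387
step 2: project along y, AND mask (42/81) → |grid| = 211

211 voxels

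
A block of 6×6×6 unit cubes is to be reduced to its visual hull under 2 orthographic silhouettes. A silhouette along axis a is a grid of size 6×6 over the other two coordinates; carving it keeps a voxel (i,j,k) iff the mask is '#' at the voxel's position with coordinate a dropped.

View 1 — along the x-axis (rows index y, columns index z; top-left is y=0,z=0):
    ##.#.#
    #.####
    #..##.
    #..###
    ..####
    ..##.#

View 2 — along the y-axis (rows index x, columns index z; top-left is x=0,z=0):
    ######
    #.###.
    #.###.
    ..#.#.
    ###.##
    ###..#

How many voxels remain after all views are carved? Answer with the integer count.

94 voxels

before carving: 216 voxels (6×6×6)
V1 x: intersect with YZ mask (23 set) -- 138 left
V2 y: intersect with XZ mask (25 set) -- 94 left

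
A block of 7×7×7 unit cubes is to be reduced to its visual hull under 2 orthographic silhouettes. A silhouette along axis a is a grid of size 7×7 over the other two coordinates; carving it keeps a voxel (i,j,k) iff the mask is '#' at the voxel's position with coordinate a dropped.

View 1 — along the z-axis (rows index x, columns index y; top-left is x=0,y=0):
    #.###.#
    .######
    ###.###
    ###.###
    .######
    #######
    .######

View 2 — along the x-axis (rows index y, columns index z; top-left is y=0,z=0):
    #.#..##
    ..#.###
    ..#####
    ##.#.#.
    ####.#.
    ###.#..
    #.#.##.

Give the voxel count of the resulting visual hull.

before carving: 343 voxels (7×7×7)
carve view 1 (along z, XY-mask fill 42/49): 294 voxels remain
carve view 2 (along x, YZ-mask fill 30/49): 182 voxels remain

remaining voxels: 182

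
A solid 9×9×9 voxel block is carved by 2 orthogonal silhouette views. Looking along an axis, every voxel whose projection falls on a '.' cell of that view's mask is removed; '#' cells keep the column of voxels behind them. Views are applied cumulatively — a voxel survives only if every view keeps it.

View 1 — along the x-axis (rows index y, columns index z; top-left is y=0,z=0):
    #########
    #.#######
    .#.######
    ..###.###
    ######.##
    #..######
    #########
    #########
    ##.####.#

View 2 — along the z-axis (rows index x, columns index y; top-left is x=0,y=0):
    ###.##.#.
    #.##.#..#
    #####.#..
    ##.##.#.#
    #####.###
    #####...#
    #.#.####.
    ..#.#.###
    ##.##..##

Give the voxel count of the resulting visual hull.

initial block: 9^3 = 729
  1. axis=0 (YZ plane), |mask|=70  ⇒  voxels=630
  2. axis=2 (XY plane), |mask|=54  ⇒  voxels=422

voxel count = 422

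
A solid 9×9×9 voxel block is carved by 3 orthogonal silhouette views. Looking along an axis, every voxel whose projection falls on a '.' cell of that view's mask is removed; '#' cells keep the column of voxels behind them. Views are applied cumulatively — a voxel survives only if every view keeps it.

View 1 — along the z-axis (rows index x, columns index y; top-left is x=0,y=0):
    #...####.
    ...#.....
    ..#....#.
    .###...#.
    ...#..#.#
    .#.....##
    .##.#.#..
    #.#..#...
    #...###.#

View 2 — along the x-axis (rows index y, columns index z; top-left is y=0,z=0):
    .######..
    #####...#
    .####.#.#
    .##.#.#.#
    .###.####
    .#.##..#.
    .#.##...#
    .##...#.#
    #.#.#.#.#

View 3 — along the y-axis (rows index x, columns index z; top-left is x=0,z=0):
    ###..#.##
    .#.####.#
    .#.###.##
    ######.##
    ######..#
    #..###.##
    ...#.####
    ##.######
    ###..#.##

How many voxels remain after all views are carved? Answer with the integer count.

remaining voxels: 104

before carving: 729 voxels (9×9×9)
carve view 1 (along z, XY-mask fill 30/81): 270 voxels remain
carve view 2 (along x, YZ-mask fill 47/81): 155 voxels remain
carve view 3 (along y, XZ-mask fill 58/81): 104 voxels remain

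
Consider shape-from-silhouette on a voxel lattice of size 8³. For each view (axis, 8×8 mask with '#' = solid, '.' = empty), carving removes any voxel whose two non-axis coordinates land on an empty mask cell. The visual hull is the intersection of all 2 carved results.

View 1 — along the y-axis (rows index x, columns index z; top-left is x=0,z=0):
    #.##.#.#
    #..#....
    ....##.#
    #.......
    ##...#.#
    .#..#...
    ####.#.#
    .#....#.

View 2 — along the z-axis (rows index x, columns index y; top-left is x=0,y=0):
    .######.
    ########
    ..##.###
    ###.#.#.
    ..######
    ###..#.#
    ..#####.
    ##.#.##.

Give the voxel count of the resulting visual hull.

before carving: 512 voxels (8×8×8)
V1 y: intersect with XZ mask (25 set) -- 200 left
V2 z: intersect with XY mask (45 set) -- 140 left

|visual hull| = 140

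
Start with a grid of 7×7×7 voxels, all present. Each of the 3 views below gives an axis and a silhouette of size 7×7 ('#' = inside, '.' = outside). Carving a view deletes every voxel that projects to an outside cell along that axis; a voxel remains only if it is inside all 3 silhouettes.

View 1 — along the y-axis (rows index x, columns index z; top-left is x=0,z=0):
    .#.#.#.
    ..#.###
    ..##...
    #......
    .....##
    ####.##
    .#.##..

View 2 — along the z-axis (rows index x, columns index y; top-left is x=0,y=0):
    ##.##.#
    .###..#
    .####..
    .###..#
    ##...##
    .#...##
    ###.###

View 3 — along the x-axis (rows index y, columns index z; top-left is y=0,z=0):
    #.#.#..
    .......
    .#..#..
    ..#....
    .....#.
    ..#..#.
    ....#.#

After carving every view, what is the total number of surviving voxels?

|visual hull| = 15

start: 7×7×7 = 343 voxels
after view 1 [y-axis, 21 of 49 cells solid] → remaining = 147
after view 2 [z-axis, 30 of 49 cells solid] → remaining = 87
after view 3 [x-axis, 11 of 49 cells solid] → remaining = 15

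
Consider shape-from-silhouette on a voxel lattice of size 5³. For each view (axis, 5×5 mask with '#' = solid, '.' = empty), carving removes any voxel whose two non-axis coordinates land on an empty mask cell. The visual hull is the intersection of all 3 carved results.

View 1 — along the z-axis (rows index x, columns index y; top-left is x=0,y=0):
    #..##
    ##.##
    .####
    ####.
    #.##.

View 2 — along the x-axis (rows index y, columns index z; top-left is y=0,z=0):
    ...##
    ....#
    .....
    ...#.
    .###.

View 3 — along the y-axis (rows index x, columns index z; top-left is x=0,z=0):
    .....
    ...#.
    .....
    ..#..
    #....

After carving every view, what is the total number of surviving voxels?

voxel count = 3

full grid |V| = 125
carve view 1 (along z, XY-mask fill 18/25): 90 voxels remain
carve view 2 (along x, YZ-mask fill 7/25): 25 voxels remain
carve view 3 (along y, XZ-mask fill 3/25): 3 voxels remain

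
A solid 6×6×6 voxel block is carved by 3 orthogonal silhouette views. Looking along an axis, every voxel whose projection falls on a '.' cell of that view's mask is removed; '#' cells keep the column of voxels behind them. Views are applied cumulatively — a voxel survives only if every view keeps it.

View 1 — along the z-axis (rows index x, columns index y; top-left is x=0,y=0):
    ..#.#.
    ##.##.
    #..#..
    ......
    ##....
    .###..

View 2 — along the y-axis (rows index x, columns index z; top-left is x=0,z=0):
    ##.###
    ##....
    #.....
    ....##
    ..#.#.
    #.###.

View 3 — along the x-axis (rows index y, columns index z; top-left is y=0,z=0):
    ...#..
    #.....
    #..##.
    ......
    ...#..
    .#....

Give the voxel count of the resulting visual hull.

start: 6×6×6 = 216 voxels
  1. axis=2 (XY plane), |mask|=13  ⇒  voxels=78
  2. axis=1 (XZ plane), |mask|=16  ⇒  voxels=36
  3. axis=0 (YZ plane), |mask|=7  ⇒  voxels=9

9 voxels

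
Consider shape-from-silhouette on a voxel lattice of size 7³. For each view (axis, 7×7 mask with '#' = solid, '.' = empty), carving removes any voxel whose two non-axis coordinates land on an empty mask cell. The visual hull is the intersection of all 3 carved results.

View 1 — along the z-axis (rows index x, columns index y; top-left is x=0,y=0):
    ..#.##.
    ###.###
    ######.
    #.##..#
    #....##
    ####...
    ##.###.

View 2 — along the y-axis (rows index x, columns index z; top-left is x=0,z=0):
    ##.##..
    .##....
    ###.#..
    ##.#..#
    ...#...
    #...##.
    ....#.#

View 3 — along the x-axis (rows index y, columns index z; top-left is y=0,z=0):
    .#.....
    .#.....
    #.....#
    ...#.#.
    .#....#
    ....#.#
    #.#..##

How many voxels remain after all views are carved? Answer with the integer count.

|visual hull| = 23

full grid |V| = 343
  1. axis=2 (XY plane), |mask|=31  ⇒  voxels=217
  2. axis=1 (XZ plane), |mask|=20  ⇒  voxels=89
  3. axis=0 (YZ plane), |mask|=14  ⇒  voxels=23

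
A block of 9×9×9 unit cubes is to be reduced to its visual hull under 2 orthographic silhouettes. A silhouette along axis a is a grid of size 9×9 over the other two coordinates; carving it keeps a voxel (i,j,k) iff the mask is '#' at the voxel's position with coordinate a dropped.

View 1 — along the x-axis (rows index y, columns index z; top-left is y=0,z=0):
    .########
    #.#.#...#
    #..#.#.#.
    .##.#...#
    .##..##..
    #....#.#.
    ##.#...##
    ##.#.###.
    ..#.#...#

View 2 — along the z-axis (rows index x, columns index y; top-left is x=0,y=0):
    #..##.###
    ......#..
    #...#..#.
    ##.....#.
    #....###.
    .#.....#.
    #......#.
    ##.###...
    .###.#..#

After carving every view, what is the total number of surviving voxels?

158 voxels

initial block: 9^3 = 729
  1. axis=0 (YZ plane), |mask|=41  ⇒  voxels=369
  2. axis=2 (XY plane), |mask|=31  ⇒  voxels=158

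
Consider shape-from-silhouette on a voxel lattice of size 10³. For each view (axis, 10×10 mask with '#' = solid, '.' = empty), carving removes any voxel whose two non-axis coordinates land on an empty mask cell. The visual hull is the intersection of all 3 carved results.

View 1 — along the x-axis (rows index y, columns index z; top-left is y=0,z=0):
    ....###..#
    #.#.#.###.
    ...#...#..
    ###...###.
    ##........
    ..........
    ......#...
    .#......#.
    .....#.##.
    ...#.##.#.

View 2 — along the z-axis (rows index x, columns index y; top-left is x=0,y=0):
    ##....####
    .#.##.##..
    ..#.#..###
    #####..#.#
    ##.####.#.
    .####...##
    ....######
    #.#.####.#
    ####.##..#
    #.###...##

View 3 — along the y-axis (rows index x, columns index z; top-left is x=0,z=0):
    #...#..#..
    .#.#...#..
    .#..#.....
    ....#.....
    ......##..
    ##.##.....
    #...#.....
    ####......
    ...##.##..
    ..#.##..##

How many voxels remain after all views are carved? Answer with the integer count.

before carving: 1000 voxels (10×10×10)
V1 x: intersect with YZ mask (30 set) -- 300 left
V2 z: intersect with XY mask (62 set) -- 192 left
V3 y: intersect with XZ mask (30 set) -- 56 left

voxel count = 56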